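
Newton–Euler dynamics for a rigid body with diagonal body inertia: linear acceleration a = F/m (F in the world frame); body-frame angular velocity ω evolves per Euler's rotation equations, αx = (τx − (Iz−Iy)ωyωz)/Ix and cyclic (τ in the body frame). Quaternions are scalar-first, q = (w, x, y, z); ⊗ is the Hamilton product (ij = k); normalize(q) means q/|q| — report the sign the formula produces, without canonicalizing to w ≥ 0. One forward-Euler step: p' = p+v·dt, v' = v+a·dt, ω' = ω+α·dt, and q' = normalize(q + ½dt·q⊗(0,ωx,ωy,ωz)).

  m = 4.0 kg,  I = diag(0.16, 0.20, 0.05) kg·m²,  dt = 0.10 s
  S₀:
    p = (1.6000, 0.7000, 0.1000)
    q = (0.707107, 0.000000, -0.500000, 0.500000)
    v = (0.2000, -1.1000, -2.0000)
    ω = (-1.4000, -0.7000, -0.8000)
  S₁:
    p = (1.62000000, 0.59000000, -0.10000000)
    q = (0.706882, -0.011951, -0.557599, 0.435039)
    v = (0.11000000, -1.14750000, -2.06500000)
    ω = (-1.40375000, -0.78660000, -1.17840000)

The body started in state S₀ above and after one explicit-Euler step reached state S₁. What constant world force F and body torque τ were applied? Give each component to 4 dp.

F = (-3.6000, -1.9000, -2.6000)
τ = (-0.0900, -0.0500, -0.1500)

Δv = v₁−v₀ = (-0.09000000, -0.04750000, -0.06500000)
F = m·Δv/dt = (-3.6000, -1.9000, -2.6000)
rate change Δω = (-0.00375000, -0.08660000, -0.37840000)
applied torque τ = (-0.0900, -0.0500, -0.1500)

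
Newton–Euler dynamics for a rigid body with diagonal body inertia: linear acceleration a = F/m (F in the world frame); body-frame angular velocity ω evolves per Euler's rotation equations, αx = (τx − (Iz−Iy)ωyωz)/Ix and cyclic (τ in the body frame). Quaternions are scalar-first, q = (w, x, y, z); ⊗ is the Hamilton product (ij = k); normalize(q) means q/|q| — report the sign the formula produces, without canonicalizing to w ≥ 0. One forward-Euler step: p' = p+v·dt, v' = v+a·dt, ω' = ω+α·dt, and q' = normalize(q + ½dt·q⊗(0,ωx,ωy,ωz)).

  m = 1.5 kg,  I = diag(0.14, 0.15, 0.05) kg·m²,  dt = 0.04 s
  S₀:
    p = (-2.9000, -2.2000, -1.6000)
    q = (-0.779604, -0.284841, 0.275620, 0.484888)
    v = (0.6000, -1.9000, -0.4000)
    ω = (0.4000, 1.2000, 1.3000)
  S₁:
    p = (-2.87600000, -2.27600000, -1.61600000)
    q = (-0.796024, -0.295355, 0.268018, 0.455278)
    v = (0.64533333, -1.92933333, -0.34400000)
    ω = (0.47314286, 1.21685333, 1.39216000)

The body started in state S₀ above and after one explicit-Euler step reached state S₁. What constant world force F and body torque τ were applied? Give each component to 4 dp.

F = (1.7000, -1.1000, 2.1000)
τ = (0.1000, 0.1100, 0.1200)

ω₁ − ω₀ = (0.07314286, 0.01685333, 0.09216000)
applied torque τ = (0.1000, 0.1100, 0.1200)
Δv = v₁−v₀ = (0.04533333, -0.02933333, 0.05600000)
m·(v₁−v₀)/dt = (1.7000, -1.1000, 2.1000)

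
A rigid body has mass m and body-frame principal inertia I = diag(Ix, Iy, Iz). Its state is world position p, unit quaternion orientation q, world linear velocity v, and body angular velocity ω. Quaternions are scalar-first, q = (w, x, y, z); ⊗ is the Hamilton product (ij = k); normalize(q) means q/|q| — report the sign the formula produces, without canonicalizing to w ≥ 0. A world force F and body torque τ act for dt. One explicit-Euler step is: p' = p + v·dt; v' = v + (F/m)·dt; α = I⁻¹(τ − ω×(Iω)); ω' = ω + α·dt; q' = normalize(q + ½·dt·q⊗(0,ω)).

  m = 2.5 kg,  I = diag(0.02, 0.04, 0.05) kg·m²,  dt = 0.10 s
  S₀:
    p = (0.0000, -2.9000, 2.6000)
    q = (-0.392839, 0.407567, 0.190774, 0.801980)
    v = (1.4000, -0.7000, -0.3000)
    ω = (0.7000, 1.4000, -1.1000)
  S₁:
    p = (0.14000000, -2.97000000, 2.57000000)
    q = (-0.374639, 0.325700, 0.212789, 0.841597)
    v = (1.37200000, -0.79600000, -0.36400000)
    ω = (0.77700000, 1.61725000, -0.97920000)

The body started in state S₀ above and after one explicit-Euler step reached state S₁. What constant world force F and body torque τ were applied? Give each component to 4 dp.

velocity change Δv = (-0.02800000, -0.09600000, -0.06400000)
applied force F = (-0.7000, -2.4000, -1.6000)
Δω = ω₁−ω₀ = (0.07700000, 0.21725000, 0.12080000)
I·α + gyro = (0.0000, 0.1100, 0.0800)

F = (-0.7000, -2.4000, -1.6000)
τ = (0.0000, 0.1100, 0.0800)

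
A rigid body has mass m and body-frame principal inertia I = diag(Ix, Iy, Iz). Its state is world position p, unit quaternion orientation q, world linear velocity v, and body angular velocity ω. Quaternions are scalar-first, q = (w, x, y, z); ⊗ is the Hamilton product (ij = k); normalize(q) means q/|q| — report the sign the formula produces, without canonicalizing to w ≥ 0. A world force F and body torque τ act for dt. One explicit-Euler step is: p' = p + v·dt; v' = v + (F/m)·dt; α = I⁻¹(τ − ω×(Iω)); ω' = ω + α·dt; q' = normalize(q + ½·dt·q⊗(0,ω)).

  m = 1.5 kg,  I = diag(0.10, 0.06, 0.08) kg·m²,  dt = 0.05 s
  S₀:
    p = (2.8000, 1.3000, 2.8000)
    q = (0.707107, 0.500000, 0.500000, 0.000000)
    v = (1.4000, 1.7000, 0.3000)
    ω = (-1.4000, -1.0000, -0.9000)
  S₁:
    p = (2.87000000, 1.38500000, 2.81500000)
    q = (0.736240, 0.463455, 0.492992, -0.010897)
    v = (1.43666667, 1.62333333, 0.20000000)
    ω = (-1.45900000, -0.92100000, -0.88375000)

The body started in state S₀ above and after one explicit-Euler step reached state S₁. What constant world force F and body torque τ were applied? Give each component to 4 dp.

F = (1.1000, -2.3000, -3.0000)
τ = (-0.1000, 0.1200, -0.0300)

v₁ − v₀ = (0.03666667, -0.07666667, -0.10000000)
applied force F = (1.1000, -2.3000, -3.0000)
rate change Δω = (-0.05900000, 0.07900000, 0.01625000)
I·α + gyro = (-0.1000, 0.1200, -0.0300)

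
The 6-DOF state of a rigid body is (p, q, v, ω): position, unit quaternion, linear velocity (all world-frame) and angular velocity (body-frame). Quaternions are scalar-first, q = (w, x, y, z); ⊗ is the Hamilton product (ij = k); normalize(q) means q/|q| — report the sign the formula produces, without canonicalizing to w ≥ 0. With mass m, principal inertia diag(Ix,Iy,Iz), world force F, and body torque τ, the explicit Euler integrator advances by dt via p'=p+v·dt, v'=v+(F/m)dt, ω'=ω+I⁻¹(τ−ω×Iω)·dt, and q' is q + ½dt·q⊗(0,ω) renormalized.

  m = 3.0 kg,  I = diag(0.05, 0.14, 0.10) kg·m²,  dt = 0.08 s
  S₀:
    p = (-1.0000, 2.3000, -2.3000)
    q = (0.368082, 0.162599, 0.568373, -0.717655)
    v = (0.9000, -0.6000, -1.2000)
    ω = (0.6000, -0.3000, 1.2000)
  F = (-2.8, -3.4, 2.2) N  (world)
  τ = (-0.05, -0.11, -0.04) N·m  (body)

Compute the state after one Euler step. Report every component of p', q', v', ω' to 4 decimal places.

p' = (-0.9280, 2.2520, -2.3960)
q' = (0.4048, 0.1898, 0.5381, -0.7145)
v' = (0.8253, -0.6907, -1.1413)
ω' = (0.4970, -0.3423, 1.1810)

new position p' = (-0.9280, 2.2520, -2.3960)
v + (F/m)dt = (0.8253, -0.6907, -1.1413)
α = I⁻¹(τ − ω×Iω) = (-1.2880, -0.5286, -0.2380)
ω' = ω + α·dt = (0.4970, -0.3423, 1.1810)
q⊗(0,ω) = (0.9341385, 0.6876003, -0.7361364, 0.0518949)
q + ½dt·q⊗(0,ω), renormalized = (0.4048, 0.1898, 0.5381, -0.7145)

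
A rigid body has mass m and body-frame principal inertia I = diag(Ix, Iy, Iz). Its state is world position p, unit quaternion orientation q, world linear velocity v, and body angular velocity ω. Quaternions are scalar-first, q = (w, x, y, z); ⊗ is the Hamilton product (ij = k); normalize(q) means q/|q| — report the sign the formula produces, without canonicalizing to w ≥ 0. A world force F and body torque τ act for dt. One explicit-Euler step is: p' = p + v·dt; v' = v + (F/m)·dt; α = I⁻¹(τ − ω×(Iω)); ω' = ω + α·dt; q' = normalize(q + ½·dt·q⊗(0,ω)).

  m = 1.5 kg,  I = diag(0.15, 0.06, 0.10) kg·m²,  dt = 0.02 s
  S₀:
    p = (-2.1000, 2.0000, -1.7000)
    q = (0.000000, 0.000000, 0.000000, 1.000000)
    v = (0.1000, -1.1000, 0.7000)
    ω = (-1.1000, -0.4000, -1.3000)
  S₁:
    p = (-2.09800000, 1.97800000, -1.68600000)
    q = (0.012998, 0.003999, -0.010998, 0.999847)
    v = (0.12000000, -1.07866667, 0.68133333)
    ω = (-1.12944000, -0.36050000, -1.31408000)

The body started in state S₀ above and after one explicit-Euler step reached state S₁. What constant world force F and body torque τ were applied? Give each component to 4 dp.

velocity change Δv = (0.02000000, 0.02133333, -0.01866667)
F = m·Δv/dt = (1.5000, 1.6000, -1.4000)
rate change Δω = (-0.02944000, 0.03950000, -0.01408000)
gyro term ω₀×Iω₀ = (0.0208, 0.0715, -0.0396)
applied torque τ = (-0.2000, 0.1900, -0.1100)

F = (1.5000, 1.6000, -1.4000)
τ = (-0.2000, 0.1900, -0.1100)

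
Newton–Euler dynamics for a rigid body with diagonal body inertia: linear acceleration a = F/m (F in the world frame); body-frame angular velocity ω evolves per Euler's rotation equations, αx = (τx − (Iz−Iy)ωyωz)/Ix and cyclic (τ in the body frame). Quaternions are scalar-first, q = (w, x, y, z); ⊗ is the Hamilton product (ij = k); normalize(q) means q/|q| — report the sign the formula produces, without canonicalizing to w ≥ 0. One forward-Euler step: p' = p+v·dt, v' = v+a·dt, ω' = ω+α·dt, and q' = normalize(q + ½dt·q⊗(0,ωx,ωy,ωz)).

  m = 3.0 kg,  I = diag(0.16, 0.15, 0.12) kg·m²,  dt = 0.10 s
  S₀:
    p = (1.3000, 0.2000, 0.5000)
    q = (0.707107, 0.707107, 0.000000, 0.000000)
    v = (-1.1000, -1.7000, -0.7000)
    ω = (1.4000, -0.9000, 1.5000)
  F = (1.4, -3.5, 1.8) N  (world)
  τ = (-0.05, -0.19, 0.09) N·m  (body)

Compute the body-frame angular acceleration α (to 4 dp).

α = (-0.5656, -1.8267, 0.6450)

gyro term ω×Iω = (0.0405, 0.0840, 0.0126)
angular accel α = (-0.5656, -1.8267, 0.6450)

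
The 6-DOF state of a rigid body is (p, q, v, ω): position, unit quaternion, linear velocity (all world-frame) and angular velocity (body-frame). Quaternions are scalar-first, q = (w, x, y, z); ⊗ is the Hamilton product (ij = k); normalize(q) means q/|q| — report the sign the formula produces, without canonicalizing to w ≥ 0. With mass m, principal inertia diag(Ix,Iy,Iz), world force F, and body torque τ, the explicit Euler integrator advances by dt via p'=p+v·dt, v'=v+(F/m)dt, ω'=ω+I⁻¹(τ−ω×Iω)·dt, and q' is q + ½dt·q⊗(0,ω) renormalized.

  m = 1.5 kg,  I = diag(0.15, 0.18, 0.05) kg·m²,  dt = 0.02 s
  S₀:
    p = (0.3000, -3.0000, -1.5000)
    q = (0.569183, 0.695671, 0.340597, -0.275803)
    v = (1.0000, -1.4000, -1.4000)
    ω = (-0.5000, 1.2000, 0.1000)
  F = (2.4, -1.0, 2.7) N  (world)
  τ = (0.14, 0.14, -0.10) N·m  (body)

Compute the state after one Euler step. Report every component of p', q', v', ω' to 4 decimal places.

p' = (0.3200, -3.0280, -1.5280)
q' = (0.5688, 0.6964, 0.3481, -0.2652)
v' = (1.0320, -1.4133, -1.3640)
ω' = (-0.4793, 1.2161, 0.0672)

ω×(Iω) gyroscopic = (-0.0156, -0.0050, -0.0180)
angular accel α = (1.0373, 0.8056, -1.6400)
ω' = ω + α·dt = (-0.4793, 1.2161, 0.0672)
Hamilton product q⊗(0,ω) = (-0.0333006, 0.0804318, 0.7513540, 1.0620220)
updated quaternion q' = (0.5688, 0.6964, 0.3481, -0.2652)
a = (1.6000, -0.6667, 1.8000)
p' = p + v·dt = (0.3200, -3.0280, -1.5280)
new velocity v' = (1.0320, -1.4133, -1.3640)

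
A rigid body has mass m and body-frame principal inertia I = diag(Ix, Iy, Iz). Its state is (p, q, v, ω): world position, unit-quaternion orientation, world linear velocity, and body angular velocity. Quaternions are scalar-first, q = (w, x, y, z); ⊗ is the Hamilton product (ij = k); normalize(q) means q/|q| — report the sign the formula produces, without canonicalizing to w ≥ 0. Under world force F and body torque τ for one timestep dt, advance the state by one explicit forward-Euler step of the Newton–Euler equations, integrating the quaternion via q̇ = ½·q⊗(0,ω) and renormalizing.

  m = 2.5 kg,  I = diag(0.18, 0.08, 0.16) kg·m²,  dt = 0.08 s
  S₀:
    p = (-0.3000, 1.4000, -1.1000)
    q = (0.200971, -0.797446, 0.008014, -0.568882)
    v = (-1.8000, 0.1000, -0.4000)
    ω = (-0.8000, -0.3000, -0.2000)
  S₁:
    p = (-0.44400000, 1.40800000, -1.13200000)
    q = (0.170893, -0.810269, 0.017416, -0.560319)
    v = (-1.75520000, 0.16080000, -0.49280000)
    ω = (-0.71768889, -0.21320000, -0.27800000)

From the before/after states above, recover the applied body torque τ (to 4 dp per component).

τ = (0.1900, 0.0900, -0.1800)

rate change Δω = (0.08231111, 0.08680000, -0.07800000)
I·α + gyro = (0.1900, 0.0900, -0.1800)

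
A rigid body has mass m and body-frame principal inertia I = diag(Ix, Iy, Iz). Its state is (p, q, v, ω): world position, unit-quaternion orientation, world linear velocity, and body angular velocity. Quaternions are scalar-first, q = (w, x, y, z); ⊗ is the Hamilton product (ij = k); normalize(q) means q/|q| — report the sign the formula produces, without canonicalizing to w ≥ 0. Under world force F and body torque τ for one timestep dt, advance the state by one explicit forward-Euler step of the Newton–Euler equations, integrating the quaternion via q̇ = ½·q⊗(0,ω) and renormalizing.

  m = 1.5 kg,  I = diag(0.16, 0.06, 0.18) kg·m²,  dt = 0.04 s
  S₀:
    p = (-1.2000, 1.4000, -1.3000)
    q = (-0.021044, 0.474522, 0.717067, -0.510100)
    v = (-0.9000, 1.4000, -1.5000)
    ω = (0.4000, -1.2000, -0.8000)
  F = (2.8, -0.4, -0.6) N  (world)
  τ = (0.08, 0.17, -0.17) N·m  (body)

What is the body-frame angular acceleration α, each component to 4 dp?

α = (-0.2200, 2.7267, -1.2111)

ω×(Iω) gyroscopic = (0.1152, 0.0064, 0.0480)
α = I⁻¹(τ − ω×Iω) = (-0.2200, 2.7267, -1.2111)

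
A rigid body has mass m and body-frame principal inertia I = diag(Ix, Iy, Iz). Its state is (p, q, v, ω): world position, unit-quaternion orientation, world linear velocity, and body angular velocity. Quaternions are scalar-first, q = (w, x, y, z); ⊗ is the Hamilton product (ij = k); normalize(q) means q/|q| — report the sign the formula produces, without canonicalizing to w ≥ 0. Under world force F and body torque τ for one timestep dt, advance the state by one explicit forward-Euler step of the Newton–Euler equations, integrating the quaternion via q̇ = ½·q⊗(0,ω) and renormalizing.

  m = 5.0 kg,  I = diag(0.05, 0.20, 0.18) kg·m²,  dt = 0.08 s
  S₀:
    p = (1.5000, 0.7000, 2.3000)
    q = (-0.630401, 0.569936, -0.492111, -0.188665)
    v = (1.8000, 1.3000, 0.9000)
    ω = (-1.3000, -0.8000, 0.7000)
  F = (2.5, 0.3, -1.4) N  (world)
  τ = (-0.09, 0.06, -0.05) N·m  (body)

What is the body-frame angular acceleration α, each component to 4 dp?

precession coupling ω×(Iω) = (0.0112, 0.1183, 0.1560)
α = I⁻¹(τ − ω×Iω) = (-2.0240, -0.2915, -1.1444)

α = (-2.0240, -0.2915, -1.1444)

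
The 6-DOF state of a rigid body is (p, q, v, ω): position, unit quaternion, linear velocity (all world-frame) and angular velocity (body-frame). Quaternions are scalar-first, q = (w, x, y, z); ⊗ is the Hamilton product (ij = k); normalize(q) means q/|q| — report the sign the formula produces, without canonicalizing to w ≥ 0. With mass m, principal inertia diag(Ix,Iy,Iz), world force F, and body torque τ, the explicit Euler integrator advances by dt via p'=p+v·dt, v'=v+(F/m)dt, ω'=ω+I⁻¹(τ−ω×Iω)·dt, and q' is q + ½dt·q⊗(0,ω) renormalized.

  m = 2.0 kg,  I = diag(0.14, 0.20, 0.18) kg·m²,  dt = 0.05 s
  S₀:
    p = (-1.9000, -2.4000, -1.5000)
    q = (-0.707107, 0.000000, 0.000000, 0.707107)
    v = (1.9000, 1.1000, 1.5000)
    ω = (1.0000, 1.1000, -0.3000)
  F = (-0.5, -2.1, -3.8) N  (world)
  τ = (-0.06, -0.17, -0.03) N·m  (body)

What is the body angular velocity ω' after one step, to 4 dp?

ω' = (0.9762, 1.0545, -0.3267)

precession coupling ω×(Iω) = (0.0066, 0.0120, 0.0660)
(τ − ω×Iω)/I = (-0.4757, -0.9100, -0.5333)
ω + α·dt = (0.9762, 1.0545, -0.3267)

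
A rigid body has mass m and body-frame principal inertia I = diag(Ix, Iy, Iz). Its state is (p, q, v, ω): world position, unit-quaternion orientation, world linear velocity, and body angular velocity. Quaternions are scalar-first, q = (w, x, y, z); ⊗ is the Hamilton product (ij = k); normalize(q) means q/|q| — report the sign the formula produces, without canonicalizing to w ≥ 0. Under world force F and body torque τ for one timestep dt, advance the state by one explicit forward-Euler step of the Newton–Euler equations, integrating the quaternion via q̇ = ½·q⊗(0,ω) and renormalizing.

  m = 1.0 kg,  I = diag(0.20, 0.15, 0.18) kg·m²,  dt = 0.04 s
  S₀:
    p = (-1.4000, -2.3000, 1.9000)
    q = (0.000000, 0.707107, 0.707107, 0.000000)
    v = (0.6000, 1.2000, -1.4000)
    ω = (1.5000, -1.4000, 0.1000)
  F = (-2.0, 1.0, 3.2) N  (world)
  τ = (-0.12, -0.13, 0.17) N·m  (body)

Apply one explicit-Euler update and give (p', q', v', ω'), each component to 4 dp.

α = I⁻¹(τ − ω×Iω) = (-0.5790, -0.8867, 0.3611)
ω + α·dt = (1.4768, -1.4355, 0.1144)
q⊗(0,ω) = (-0.0707107, 0.0707107, -0.0707107, -2.0506103)
q' = normalize(q + ½dt·q⊗(0,ω)) = (-0.0014, 0.7079, 0.7051, -0.0410)
new position p' = (-1.3760, -2.2520, 1.8440)
v + (F/m)dt = (0.5200, 1.2400, -1.2720)

p' = (-1.3760, -2.2520, 1.8440)
q' = (-0.0014, 0.7079, 0.7051, -0.0410)
v' = (0.5200, 1.2400, -1.2720)
ω' = (1.4768, -1.4355, 0.1144)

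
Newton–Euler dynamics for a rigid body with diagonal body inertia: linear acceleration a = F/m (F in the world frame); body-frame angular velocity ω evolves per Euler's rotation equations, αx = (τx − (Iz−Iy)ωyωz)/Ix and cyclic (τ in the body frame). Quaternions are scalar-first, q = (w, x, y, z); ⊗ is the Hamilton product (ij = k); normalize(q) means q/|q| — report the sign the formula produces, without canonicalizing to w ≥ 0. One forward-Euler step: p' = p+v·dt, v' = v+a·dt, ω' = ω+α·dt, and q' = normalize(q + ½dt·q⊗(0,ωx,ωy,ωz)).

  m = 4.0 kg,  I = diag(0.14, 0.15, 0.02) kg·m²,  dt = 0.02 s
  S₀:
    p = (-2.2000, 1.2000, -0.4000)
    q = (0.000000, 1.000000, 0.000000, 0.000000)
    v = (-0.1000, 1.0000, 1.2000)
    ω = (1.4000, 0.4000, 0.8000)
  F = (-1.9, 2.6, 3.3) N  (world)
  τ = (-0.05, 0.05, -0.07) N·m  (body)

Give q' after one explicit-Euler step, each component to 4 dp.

q' = (-0.0140, 0.9999, -0.0080, 0.0040)

q⊗(0,ω) = (-1.4000000, 0.0000000, -0.8000000, 0.4000000)
updated quaternion q' = (-0.0140, 0.9999, -0.0080, 0.0040)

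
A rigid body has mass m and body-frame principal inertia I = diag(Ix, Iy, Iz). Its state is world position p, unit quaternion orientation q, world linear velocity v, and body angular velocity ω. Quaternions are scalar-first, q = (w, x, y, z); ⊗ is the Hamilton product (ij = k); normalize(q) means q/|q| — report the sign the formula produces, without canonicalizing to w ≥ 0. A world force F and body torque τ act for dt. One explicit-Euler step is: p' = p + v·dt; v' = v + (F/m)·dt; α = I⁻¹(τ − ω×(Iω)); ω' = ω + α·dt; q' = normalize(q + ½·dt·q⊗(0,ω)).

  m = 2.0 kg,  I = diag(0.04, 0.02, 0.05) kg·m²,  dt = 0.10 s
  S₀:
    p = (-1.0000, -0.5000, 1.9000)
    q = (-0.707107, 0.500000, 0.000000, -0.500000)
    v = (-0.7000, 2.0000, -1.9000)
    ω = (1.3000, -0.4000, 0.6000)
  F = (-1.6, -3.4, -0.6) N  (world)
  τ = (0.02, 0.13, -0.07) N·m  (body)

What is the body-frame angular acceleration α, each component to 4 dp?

gyro term ω×Iω = (-0.0072, -0.0078, 0.0104)
(τ − ω×Iω)/I = (0.6800, 6.8900, -1.6080)

α = (0.6800, 6.8900, -1.6080)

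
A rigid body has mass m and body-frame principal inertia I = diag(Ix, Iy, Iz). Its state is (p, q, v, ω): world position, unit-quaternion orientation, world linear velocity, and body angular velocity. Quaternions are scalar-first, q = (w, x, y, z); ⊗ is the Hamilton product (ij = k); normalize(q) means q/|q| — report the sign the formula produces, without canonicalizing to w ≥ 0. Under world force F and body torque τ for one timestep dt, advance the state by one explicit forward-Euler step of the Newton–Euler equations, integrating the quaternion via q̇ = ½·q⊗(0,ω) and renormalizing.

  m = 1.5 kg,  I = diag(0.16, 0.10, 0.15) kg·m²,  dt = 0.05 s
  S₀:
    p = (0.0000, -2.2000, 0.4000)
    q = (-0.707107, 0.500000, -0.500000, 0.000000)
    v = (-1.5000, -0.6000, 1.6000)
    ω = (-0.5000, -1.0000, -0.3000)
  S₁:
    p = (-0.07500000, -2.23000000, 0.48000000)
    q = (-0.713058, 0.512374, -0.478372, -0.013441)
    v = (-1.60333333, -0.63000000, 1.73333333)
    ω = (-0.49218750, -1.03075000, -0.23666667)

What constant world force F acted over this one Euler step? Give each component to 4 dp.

Δv = v₁−v₀ = (-0.10333333, -0.03000000, 0.13333333)
F = m·Δv/dt = (-3.1000, -0.9000, 4.0000)

F = (-3.1000, -0.9000, 4.0000)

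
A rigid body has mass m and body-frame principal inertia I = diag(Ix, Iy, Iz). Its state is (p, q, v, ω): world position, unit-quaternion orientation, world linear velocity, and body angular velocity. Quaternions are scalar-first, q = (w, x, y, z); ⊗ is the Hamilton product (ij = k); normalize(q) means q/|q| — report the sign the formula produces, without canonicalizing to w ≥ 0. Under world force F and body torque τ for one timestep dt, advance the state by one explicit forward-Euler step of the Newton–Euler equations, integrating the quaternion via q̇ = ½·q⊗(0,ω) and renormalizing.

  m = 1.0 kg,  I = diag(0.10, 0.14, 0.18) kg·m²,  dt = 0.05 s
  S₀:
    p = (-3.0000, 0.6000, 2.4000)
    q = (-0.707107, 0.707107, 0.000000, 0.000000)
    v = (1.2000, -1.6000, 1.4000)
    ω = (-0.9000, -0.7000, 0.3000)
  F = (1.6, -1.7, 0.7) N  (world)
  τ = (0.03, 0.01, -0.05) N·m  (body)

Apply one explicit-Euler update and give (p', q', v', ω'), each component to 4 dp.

gyro term ω×Iω = (-0.0084, 0.0216, 0.0252)
angular accel α = (0.3840, -0.0829, -0.4178)
new body rate ω' = (-0.8808, -0.7041, 0.2791)
q⊗(0,ω) = (0.6363963, 0.6363963, 0.2828428, -0.7071070)
q + ½dt·q⊗(0,ω), renormalized = (-0.6909, 0.7227, 0.0071, -0.0177)
linear accel F/m = (1.6000, -1.7000, 0.7000)
p + v·dt = (-2.9400, 0.5200, 2.4700)
v + (F/m)dt = (1.2800, -1.6850, 1.4350)

p' = (-2.9400, 0.5200, 2.4700)
q' = (-0.6909, 0.7227, 0.0071, -0.0177)
v' = (1.2800, -1.6850, 1.4350)
ω' = (-0.8808, -0.7041, 0.2791)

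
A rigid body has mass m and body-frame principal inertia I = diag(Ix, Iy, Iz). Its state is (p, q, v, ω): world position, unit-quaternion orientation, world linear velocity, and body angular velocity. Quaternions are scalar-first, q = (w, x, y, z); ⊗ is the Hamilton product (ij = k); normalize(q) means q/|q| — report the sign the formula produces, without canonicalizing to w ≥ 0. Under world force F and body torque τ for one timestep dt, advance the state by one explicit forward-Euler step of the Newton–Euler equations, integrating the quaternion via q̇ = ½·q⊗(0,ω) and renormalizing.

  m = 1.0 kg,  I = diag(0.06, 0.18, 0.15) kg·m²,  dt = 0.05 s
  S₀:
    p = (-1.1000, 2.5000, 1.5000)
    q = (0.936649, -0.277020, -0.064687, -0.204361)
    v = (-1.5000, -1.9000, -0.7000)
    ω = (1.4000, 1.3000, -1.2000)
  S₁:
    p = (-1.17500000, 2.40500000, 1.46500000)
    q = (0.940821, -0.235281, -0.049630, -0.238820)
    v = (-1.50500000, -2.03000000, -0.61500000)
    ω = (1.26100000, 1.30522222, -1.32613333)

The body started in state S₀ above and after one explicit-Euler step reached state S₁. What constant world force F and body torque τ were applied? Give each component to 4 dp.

F = (-0.1000, -2.6000, 1.7000)
τ = (-0.1200, 0.1700, -0.1600)

ω₁ − ω₀ = (-0.13900000, 0.00522222, -0.12613333)
precession coupling = (0.0468, 0.1512, 0.2184)
applied torque τ = (-0.1200, 0.1700, -0.1600)
Δv = v₁−v₀ = (-0.00500000, -0.13000000, 0.08500000)
applied force F = (-0.1000, -2.6000, 1.7000)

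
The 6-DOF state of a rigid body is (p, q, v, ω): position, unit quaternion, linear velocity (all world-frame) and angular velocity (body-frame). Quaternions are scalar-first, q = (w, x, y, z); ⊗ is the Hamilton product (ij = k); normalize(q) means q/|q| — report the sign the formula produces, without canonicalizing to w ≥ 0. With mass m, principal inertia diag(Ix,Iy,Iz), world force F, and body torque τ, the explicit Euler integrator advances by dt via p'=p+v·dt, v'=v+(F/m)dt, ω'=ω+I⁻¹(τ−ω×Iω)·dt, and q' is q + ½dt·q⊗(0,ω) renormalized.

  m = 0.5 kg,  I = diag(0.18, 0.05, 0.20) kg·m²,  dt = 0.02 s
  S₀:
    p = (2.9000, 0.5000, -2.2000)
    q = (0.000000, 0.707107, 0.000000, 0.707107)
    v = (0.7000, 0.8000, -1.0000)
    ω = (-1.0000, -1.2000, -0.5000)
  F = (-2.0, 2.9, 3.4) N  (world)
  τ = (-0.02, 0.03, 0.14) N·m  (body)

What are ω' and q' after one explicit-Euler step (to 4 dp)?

ω' = (-1.0122, -1.1840, -0.4704)
q' = (0.0106, 0.7155, -0.0035, 0.6985)

angular accel α = (-0.6111, 0.8000, 1.4800)
ω' = ω + α·dt = (-1.0122, -1.1840, -0.4704)
q⊗(0,ω) = (1.0606605, 0.8485284, -0.3535535, -0.8485284)
updated quaternion q' = (0.0106, 0.7155, -0.0035, 0.6985)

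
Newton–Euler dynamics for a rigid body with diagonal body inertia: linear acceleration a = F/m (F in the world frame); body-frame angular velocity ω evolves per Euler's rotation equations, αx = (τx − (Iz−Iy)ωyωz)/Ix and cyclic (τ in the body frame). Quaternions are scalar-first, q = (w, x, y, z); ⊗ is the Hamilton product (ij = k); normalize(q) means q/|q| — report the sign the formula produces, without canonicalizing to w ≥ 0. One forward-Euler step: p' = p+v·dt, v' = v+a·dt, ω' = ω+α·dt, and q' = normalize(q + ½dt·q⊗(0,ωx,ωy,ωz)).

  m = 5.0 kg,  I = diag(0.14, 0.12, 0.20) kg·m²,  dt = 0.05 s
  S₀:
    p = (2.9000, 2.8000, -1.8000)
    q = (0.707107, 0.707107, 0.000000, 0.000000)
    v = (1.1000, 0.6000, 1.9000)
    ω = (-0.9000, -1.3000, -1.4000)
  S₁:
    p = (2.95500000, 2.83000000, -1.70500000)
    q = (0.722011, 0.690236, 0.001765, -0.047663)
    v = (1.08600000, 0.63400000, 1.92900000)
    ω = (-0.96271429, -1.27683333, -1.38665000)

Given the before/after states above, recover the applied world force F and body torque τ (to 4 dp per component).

F = (-1.4000, 3.4000, 2.9000)
τ = (-0.0300, -0.0200, 0.0300)

velocity change Δv = (-0.01400000, 0.03400000, 0.02900000)
m·(v₁−v₀)/dt = (-1.4000, 3.4000, 2.9000)
rate change Δω = (-0.06271429, 0.02316667, 0.01335000)
I·α + gyro = (-0.0300, -0.0200, 0.0300)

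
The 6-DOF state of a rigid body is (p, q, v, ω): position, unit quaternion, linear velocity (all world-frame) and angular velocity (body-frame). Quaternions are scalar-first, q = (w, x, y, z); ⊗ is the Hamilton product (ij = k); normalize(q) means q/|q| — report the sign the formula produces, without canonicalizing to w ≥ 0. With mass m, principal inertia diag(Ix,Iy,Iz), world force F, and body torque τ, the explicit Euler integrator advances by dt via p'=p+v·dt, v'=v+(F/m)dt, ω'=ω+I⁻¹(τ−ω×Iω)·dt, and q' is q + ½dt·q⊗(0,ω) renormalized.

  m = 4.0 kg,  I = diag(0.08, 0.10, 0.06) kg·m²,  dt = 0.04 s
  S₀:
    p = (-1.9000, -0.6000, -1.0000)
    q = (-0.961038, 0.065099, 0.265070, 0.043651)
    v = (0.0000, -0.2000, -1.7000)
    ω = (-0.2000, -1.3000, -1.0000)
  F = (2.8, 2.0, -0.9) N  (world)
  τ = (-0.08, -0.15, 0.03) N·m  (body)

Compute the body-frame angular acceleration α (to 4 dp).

α = (-0.3500, -1.5400, 0.4133)

ω×(Iω) gyroscopic = (-0.0520, 0.0040, 0.0052)
(τ − ω×Iω)/I = (-0.3500, -1.5400, 0.4133)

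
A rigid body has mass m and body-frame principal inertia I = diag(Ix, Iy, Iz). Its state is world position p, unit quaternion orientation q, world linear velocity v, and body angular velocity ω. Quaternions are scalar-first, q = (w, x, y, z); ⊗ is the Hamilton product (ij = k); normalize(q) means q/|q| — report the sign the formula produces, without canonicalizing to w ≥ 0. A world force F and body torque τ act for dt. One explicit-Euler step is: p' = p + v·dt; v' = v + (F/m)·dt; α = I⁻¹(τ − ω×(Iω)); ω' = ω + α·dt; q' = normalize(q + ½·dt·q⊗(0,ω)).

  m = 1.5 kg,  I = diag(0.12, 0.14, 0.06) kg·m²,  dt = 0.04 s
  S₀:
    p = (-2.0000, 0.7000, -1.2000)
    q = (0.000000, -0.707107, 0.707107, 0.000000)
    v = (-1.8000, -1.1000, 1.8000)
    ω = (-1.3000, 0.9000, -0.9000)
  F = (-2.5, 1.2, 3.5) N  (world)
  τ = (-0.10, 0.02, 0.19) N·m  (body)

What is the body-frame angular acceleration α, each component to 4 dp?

ω×(Iω) gyroscopic = (0.0648, 0.0702, -0.0234)
angular accel α = (-1.3733, -0.3586, 3.5567)

α = (-1.3733, -0.3586, 3.5567)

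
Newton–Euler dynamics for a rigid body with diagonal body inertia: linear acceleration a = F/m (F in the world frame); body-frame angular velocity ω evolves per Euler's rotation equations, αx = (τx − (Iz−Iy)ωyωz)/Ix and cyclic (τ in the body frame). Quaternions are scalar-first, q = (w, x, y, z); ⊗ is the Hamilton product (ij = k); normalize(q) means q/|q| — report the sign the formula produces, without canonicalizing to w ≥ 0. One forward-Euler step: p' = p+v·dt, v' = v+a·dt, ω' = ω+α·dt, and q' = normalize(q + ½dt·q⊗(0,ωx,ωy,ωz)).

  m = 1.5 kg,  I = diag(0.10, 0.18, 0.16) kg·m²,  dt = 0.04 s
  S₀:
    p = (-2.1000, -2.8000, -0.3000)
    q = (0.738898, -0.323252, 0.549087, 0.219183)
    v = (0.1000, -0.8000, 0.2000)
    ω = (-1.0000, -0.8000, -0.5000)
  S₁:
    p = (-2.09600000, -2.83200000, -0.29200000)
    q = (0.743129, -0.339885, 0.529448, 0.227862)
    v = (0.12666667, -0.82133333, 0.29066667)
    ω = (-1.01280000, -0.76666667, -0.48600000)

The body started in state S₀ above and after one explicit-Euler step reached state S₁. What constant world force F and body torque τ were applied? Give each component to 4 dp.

F = (1.0000, -0.8000, 3.4000)
τ = (-0.0400, 0.1200, 0.1200)

v₁ − v₀ = (0.02666667, -0.02133333, 0.09066667)
applied force F = (1.0000, -0.8000, 3.4000)
ω₁ − ω₀ = (-0.01280000, 0.03333333, 0.01400000)
ω₀×(Iω₀) = (-0.0080, -0.0300, 0.0640)
I·α + gyro = (-0.0400, 0.1200, 0.1200)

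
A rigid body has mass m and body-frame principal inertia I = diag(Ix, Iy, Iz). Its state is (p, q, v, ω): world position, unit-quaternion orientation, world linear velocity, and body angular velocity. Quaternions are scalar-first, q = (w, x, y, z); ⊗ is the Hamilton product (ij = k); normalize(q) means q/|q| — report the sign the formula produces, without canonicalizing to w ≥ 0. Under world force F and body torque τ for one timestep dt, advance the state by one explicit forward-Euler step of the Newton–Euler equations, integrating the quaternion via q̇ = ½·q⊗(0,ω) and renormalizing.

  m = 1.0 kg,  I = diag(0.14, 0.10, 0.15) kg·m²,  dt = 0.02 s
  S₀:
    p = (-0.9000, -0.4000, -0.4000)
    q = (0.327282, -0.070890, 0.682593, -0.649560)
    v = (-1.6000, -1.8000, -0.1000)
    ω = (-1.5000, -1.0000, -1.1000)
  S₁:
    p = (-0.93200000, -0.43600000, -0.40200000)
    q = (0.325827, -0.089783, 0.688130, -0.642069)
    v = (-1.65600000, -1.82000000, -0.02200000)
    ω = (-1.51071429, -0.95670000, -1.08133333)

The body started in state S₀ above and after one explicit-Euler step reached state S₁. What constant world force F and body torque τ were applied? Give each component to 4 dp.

F = (-2.8000, -1.0000, 3.9000)
τ = (-0.0200, 0.2000, 0.0800)

v₁ − v₀ = (-0.05600000, -0.02000000, 0.07800000)
applied force F = (-2.8000, -1.0000, 3.9000)
rate change Δω = (-0.01071429, 0.04330000, 0.01866667)
gyro term ω₀×Iω₀ = (0.0550, -0.0165, -0.0600)
τ = I·(Δω/dt) + ω₀×(Iω₀) = (-0.0200, 0.2000, 0.0800)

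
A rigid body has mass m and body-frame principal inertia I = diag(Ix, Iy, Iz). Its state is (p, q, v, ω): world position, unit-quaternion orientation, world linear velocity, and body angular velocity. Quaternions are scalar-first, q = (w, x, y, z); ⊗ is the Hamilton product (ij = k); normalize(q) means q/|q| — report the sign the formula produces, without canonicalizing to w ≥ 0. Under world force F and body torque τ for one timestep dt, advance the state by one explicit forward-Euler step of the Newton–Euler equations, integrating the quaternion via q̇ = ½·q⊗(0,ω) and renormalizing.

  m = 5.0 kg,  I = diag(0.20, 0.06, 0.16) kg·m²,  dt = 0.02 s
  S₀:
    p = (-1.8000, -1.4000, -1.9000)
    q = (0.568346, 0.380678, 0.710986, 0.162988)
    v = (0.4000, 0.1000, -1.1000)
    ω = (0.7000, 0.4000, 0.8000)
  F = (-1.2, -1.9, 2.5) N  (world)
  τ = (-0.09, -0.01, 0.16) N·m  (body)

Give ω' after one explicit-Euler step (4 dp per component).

gyro term ω×Iω = (0.0320, 0.0224, -0.0392)
angular accel α = (-0.6100, -0.5400, 1.2450)
ω' = ω + α·dt = (0.6878, 0.3892, 0.8249)

ω' = (0.6878, 0.3892, 0.8249)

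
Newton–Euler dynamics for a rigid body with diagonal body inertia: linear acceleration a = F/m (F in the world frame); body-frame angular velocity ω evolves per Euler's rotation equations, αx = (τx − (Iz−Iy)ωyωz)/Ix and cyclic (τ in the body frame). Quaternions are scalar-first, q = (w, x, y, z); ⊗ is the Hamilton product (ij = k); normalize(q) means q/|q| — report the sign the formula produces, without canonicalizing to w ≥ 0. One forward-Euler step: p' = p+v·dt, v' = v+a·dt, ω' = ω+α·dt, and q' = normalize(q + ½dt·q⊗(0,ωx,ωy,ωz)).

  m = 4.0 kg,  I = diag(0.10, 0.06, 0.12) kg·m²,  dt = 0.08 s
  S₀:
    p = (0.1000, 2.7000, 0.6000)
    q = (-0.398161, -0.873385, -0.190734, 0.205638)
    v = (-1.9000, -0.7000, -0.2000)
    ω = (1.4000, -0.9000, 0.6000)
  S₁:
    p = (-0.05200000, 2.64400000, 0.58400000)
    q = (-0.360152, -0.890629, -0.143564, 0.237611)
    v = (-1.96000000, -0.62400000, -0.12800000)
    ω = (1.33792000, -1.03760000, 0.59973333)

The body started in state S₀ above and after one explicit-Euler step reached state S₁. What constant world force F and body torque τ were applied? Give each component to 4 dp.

F = (-3.0000, 3.8000, 3.6000)
τ = (-0.1100, -0.1200, 0.0500)

ω₁ − ω₀ = (-0.06208000, -0.13760000, -0.00026667)
τ = I·(Δω/dt) + ω₀×(Iω₀) = (-0.1100, -0.1200, 0.0500)
v₁ − v₀ = (-0.06000000, 0.07600000, 0.07200000)
applied force F = (-3.0000, 3.8000, 3.6000)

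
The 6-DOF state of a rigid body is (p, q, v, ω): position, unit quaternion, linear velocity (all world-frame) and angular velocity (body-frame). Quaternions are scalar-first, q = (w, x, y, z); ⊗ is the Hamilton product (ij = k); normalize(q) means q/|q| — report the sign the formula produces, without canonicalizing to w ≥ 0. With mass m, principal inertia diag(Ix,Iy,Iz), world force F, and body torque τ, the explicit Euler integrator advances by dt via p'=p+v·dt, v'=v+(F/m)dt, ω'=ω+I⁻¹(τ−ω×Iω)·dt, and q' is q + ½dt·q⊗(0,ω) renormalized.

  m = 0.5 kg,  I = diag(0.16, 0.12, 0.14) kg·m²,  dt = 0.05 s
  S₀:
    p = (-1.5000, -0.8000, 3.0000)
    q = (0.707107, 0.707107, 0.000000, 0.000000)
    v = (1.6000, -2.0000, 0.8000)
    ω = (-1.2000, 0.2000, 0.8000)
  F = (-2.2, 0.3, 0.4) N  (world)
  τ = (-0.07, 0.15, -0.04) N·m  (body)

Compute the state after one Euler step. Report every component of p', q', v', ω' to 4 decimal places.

ω×(Iω) gyroscopic = (0.0032, -0.0192, 0.0096)
α = I⁻¹(τ − ω×Iω) = (-0.4575, 1.4100, -0.3543)
ω + α·dt = (-1.2229, 0.2705, 0.7823)
q⊗(0,ω) = (0.8485284, -0.8485284, -0.4242642, 0.7071070)
q' = normalize(q + ½dt·q⊗(0,ω)) = (0.7278, 0.6854, -0.0106, 0.0177)
linear accel F/m = (-4.4000, 0.6000, 0.8000)
p + v·dt = (-1.4200, -0.9000, 3.0400)
new velocity v' = (1.3800, -1.9700, 0.8400)

p' = (-1.4200, -0.9000, 3.0400)
q' = (0.7278, 0.6854, -0.0106, 0.0177)
v' = (1.3800, -1.9700, 0.8400)
ω' = (-1.2229, 0.2705, 0.7823)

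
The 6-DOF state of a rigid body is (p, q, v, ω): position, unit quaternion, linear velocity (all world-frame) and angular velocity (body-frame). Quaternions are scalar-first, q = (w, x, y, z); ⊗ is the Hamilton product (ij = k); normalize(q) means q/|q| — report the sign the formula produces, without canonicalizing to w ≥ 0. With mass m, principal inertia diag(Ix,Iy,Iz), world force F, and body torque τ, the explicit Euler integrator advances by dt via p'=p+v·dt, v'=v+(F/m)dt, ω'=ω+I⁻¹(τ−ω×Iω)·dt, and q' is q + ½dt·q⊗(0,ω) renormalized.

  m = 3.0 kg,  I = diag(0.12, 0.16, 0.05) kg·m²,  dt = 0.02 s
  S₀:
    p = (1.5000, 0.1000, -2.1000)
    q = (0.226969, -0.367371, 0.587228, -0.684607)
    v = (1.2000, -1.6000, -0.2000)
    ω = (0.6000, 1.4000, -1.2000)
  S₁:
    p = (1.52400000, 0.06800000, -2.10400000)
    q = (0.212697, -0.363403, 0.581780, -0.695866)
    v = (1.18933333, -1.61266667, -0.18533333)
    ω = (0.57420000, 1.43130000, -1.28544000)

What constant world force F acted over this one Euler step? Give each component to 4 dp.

F = (-1.6000, -1.9000, 2.2000)

Δv = v₁−v₀ = (-0.01066667, -0.01266667, 0.01466667)
F = m·Δv/dt = (-1.6000, -1.9000, 2.2000)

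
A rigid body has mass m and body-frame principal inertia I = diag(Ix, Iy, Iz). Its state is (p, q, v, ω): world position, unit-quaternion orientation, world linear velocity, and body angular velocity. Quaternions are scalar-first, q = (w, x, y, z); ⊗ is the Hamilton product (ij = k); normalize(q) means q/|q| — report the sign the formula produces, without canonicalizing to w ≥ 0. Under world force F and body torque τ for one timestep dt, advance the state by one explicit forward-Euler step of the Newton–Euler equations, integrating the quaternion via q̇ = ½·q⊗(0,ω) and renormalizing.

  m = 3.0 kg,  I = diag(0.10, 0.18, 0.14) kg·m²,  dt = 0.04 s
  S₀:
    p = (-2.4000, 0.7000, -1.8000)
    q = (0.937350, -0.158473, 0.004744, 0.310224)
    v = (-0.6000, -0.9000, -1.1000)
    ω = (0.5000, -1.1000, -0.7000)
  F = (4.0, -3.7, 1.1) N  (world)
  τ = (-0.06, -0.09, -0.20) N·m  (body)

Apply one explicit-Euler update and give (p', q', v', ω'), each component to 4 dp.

p' = (-2.4240, 0.6640, -1.8440)
q' = (0.9430, -0.1423, -0.0150, 0.3004)
v' = (-0.5467, -0.9493, -1.0853)
ω' = (0.4883, -1.1231, -0.7446)

linear accel F/m = (1.3333, -1.2333, 0.3667)
p + v·dt = (-2.4240, 0.6640, -1.8440)
new velocity v' = (-0.5467, -0.9493, -1.0853)
(τ − ω×Iω)/I = (-0.2920, -0.5778, -1.1143)
ω + α·dt = (0.4883, -1.1231, -0.7446)
q⊗(0,ω) = (0.3016117, 0.8066006, -0.9869041, -0.4841967)
updated quaternion q' = (0.9430, -0.1423, -0.0150, 0.3004)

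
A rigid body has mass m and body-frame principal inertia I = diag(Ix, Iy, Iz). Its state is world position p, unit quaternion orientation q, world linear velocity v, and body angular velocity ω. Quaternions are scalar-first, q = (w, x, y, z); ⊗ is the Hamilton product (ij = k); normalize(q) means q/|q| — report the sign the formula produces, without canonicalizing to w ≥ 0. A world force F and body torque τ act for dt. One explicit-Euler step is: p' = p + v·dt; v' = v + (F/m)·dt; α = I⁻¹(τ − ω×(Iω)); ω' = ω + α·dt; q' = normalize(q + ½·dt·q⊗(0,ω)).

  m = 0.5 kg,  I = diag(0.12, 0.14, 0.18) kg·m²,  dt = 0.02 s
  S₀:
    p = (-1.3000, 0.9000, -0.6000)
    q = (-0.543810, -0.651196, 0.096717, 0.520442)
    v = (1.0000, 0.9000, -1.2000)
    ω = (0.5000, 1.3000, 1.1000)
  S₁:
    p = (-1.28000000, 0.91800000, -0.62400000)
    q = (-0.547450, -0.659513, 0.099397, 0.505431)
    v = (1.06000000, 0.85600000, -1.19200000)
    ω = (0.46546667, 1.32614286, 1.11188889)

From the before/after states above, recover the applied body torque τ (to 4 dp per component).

ω₁ − ω₀ = (-0.03453333, 0.02614286, 0.01188889)
gyro term ω₀×Iω₀ = (0.0572, -0.0330, 0.0130)
I·α + gyro = (-0.1500, 0.1500, 0.1200)

τ = (-0.1500, 0.1500, 0.1200)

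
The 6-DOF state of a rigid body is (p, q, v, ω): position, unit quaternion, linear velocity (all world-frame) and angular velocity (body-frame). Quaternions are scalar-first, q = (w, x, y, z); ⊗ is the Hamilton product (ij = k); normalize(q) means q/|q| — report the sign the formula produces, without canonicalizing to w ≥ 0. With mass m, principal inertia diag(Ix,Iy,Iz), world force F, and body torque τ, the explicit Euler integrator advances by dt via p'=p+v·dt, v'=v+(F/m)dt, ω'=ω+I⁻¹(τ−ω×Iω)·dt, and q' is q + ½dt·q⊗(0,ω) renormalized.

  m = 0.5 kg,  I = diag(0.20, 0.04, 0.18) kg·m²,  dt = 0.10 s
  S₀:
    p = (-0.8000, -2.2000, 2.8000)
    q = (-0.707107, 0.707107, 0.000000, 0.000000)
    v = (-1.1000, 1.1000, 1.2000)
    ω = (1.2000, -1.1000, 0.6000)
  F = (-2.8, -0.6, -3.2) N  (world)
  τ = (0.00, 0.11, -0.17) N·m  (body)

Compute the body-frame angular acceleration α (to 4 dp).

ω×(Iω) gyroscopic = (-0.0924, 0.0144, 0.2112)
(τ − ω×Iω)/I = (0.4620, 2.3900, -2.1178)

α = (0.4620, 2.3900, -2.1178)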